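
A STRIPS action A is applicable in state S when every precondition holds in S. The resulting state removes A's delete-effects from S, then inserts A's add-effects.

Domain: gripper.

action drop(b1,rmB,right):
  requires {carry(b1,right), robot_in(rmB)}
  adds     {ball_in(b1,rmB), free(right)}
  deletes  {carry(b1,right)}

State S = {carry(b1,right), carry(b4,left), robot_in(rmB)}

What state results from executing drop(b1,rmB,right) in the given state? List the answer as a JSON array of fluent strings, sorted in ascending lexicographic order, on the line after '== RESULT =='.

Progress:
  pre ⊆ S: {carry(b1,right), robot_in(rmB)} ⊆ S  — applicable
  S \ del = {carry(b4,left), robot_in(rmB)}
  ∪ add   = {ball_in(b1,rmB), carry(b4,left), free(right), robot_in(rmB)}

== RESULT ==
["ball_in(b1,rmB)", "carry(b4,left)", "free(right)", "robot_in(rmB)"]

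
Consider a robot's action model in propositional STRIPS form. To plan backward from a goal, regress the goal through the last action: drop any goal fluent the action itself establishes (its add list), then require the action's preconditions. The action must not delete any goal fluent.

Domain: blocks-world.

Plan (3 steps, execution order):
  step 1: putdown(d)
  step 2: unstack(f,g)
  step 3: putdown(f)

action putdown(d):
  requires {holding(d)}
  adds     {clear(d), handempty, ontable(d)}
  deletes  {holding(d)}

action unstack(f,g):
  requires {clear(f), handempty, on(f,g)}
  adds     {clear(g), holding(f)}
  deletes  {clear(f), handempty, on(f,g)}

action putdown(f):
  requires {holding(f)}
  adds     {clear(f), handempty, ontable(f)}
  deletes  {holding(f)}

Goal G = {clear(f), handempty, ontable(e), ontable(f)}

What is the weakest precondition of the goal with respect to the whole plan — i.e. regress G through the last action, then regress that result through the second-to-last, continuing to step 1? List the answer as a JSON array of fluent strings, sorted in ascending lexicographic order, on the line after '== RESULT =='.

Regress step by step:
  through step 3 (putdown(f)): drop {clear(f), handempty, ontable(f)}, keep {ontable(e)}, require {holding(f)}
    → {holding(f), ontable(e)}
  through step 2 (unstack(f,g)): drop {holding(f)}, keep {ontable(e)}, require {clear(f), handempty, on(f,g)}
    → {clear(f), handempty, on(f,g), ontable(e)}
  through step 1 (putdown(d)): drop {handempty}, keep {clear(f), on(f,g), ontable(e)}, require {holding(d)}
    → {clear(f), holding(d), on(f,g), ontable(e)}

== RESULT ==
["clear(f)", "holding(d)", "on(f,g)", "ontable(e)"]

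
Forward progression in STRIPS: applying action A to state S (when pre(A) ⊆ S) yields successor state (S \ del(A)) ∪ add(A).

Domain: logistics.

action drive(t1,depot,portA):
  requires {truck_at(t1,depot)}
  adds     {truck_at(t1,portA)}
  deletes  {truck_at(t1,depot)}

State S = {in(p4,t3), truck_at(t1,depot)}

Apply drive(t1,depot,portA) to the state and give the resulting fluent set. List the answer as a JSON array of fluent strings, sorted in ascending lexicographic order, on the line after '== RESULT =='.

Compute (S \ del) ∪ add:
  pre ⊆ S: {truck_at(t1,depot)} ⊆ S  — applicable
  S \ del = {in(p4,t3)}
  ∪ add   = {in(p4,t3), truck_at(t1,portA)}

== RESULT ==
["in(p4,t3)", "truck_at(t1,portA)"]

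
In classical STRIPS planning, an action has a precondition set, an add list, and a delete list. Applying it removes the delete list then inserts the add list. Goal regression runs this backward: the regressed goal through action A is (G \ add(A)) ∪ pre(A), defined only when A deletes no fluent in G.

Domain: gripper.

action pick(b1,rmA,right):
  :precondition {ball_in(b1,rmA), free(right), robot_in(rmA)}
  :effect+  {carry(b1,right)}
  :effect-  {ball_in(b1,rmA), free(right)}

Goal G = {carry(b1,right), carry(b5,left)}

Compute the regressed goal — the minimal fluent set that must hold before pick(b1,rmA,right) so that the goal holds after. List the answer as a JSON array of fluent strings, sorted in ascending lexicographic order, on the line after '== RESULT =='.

Regress:
  G ∩ del = {}  (empty — regression defined)
  G \ add = {carry(b1,right), carry(b5,left)} \ {carry(b1,right)} = {carry(b5,left)}
  ∪ pre   = {carry(b5,left)} ∪ {ball_in(b1,rmA), free(right), robot_in(rmA)}
          = {ball_in(b1,rmA), carry(b5,left), free(right), robot_in(rmA)}

== RESULT ==
["ball_in(b1,rmA)", "carry(b5,left)", "free(right)", "robot_in(rmA)"]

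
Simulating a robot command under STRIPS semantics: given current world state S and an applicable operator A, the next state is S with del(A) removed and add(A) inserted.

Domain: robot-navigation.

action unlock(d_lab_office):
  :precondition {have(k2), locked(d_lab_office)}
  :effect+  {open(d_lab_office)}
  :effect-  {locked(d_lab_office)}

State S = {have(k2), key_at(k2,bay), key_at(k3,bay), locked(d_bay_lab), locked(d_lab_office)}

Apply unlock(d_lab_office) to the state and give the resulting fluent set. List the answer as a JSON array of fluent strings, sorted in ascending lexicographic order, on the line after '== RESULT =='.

Progress:
  pre ⊆ S: {have(k2), locked(d_lab_office)} ⊆ S  — applicable
  S \ del = {have(k2), key_at(k2,bay), key_at(k3,bay), locked(d_bay_lab)}
  ∪ add   = {have(k2), key_at(k2,bay), key_at(k3,bay), locked(d_bay_lab), open(d_lab_office)}

== RESULT ==
["have(k2)", "key_at(k2,bay)", "key_at(k3,bay)", "locked(d_bay_lab)", "open(d_lab_office)"]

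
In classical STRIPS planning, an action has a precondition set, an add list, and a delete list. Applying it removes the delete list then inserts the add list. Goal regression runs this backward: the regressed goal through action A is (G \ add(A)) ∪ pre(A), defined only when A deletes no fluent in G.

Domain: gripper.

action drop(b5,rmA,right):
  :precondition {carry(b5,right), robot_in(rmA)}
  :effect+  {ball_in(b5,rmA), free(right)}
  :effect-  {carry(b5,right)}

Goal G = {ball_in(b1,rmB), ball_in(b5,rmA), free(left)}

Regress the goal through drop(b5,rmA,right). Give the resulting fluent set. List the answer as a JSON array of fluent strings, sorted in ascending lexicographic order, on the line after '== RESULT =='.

Regress:
  G ∩ del = {}  (empty — regression defined)
  G \ add = {ball_in(b1,rmB), ball_in(b5,rmA), free(left)} \ {ball_in(b5,rmA), free(right)} = {ball_in(b1,rmB), free(left)}
  ∪ pre   = {ball_in(b1,rmB), free(left)} ∪ {carry(b5,right), robot_in(rmA)}
          = {ball_in(b1,rmB), carry(b5,right), free(left), robot_in(rmA)}

== RESULT ==
["ball_in(b1,rmB)", "carry(b5,right)", "free(left)", "robot_in(rmA)"]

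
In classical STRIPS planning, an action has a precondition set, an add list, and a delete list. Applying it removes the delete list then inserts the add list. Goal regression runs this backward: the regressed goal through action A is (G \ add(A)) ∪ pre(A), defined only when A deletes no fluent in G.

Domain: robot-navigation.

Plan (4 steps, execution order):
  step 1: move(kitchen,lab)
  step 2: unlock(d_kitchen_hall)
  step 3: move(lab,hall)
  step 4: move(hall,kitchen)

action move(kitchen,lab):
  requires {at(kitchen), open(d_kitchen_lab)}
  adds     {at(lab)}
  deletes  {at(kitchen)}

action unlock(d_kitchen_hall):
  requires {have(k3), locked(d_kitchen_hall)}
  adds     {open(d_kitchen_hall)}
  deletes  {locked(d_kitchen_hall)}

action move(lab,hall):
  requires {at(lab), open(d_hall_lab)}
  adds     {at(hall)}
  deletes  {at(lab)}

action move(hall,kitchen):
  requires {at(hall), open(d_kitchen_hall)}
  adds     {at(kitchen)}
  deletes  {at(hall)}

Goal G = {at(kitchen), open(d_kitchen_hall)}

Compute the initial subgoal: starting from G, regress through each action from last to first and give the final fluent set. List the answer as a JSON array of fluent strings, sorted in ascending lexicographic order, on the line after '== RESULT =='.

Regress step by step:
  through step 4 (move(hall,kitchen)): drop {at(kitchen)}, keep {open(d_kitchen_hall)}, require {at(hall), open(d_kitchen_hall)}
    → {at(hall), open(d_kitchen_hall)}
  through step 3 (move(lab,hall)): drop {at(hall)}, keep {open(d_kitchen_hall)}, require {at(lab), open(d_hall_lab)}
    → {at(lab), open(d_hall_lab), open(d_kitchen_hall)}
  through step 2 (unlock(d_kitchen_hall)): drop {open(d_kitchen_hall)}, keep {at(lab), open(d_hall_lab)}, require {have(k3), locked(d_kitchen_hall)}
    → {at(lab), have(k3), locked(d_kitchen_hall), open(d_hall_lab)}
  through step 1 (move(kitchen,lab)): drop {at(lab)}, keep {have(k3), locked(d_kitchen_hall), open(d_hall_lab)}, require {at(kitchen), open(d_kitchen_lab)}
    → {at(kitchen), have(k3), locked(d_kitchen_hall), open(d_hall_lab), open(d_kitchen_lab)}

== RESULT ==
["at(kitchen)", "have(k3)", "locked(d_kitchen_hall)", "open(d_hall_lab)", "open(d_kitchen_lab)"]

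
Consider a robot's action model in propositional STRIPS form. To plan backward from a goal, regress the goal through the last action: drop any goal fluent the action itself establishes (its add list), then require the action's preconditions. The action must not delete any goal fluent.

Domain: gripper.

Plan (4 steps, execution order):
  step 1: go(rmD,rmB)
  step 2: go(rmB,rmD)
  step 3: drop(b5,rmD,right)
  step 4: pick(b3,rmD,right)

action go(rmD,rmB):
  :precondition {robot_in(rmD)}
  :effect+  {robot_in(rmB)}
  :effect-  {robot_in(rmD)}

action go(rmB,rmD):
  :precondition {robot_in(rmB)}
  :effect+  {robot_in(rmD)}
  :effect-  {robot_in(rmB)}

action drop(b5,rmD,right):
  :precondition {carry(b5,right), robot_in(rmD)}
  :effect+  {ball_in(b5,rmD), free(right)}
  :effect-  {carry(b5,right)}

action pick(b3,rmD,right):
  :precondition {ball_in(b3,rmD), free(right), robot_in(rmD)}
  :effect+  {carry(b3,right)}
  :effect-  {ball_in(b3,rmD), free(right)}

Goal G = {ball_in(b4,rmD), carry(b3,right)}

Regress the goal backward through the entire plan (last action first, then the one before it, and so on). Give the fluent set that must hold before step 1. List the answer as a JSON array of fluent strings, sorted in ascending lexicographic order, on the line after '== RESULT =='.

Work backward from the goal:
  through step 4 (pick(b3,rmD,right)): drop {carry(b3,right)}, keep {ball_in(b4,rmD)}, require {ball_in(b3,rmD), free(right), robot_in(rmD)}
    → {ball_in(b3,rmD), ball_in(b4,rmD), free(right), robot_in(rmD)}
  through step 3 (drop(b5,rmD,right)): drop {free(right)}, keep {ball_in(b3,rmD), ball_in(b4,rmD), robot_in(rmD)}, require {carry(b5,right), robot_in(rmD)}
    → {ball_in(b3,rmD), ball_in(b4,rmD), carry(b5,right), robot_in(rmD)}
  through step 2 (go(rmB,rmD)): drop {robot_in(rmD)}, keep {ball_in(b3,rmD), ball_in(b4,rmD), carry(b5,right)}, require {robot_in(rmB)}
    → {ball_in(b3,rmD), ball_in(b4,rmD), carry(b5,right), robot_in(rmB)}
  through step 1 (go(rmD,rmB)): drop {robot_in(rmB)}, keep {ball_in(b3,rmD), ball_in(b4,rmD), carry(b5,right)}, require {robot_in(rmD)}
    → {ball_in(b3,rmD), ball_in(b4,rmD), carry(b5,right), robot_in(rmD)}

== RESULT ==
["ball_in(b3,rmD)", "ball_in(b4,rmD)", "carry(b5,right)", "robot_in(rmD)"]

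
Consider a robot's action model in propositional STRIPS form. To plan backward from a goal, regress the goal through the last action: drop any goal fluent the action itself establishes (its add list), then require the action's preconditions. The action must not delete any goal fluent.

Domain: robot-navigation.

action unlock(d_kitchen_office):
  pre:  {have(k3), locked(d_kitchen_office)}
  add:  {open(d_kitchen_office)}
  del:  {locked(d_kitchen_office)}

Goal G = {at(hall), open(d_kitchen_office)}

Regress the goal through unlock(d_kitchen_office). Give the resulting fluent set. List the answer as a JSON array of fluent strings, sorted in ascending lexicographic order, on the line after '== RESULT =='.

Regress:
  G ∩ del = {}  (empty — regression defined)
  G \ add = {at(hall), open(d_kitchen_office)} \ {open(d_kitchen_office)} = {at(hall)}
  ∪ pre   = {at(hall)} ∪ {have(k3), locked(d_kitchen_office)}
          = {at(hall), have(k3), locked(d_kitchen_office)}

== RESULT ==
["at(hall)", "have(k3)", "locked(d_kitchen_office)"]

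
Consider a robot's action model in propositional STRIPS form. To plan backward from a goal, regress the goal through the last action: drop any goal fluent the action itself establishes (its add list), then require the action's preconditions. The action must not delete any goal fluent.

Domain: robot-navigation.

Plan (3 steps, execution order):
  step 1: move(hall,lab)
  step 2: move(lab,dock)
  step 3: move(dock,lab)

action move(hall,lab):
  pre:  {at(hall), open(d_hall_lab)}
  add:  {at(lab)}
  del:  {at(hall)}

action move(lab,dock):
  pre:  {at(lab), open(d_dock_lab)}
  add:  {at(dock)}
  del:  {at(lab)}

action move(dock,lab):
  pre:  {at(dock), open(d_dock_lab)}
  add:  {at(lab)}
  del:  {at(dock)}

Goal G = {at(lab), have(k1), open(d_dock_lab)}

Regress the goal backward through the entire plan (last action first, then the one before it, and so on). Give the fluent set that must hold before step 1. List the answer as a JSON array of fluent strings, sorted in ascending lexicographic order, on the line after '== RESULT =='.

Work backward from the goal:
  through step 3 (move(dock,lab)): drop {at(lab)}, keep {have(k1), open(d_dock_lab)}, require {at(dock), open(d_dock_lab)}
    → {at(dock), have(k1), open(d_dock_lab)}
  through step 2 (move(lab,dock)): drop {at(dock)}, keep {have(k1), open(d_dock_lab)}, require {at(lab), open(d_dock_lab)}
    → {at(lab), have(k1), open(d_dock_lab)}
  through step 1 (move(hall,lab)): drop {at(lab)}, keep {have(k1), open(d_dock_lab)}, require {at(hall), open(d_hall_lab)}
    → {at(hall), have(k1), open(d_dock_lab), open(d_hall_lab)}

== RESULT ==
["at(hall)", "have(k1)", "open(d_dock_lab)", "open(d_hall_lab)"]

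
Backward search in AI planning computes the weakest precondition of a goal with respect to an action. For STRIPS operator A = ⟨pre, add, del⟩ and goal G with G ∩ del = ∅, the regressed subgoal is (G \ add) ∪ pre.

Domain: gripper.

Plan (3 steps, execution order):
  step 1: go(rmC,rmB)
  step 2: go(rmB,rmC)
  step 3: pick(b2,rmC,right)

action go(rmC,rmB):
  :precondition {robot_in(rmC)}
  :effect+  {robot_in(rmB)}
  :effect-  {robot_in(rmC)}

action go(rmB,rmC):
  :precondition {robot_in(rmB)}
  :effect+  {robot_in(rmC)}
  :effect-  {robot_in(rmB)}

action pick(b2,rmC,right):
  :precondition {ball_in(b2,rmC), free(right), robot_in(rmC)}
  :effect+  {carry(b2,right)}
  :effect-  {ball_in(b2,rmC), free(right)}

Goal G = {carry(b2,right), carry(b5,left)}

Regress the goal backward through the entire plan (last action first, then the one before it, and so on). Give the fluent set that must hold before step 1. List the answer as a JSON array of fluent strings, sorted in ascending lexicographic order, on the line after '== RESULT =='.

Regress step by step:
  through step 3 (pick(b2,rmC,right)): drop {carry(b2,right)}, keep {carry(b5,left)}, require {ball_in(b2,rmC), free(right), robot_in(rmC)}
    → {ball_in(b2,rmC), carry(b5,left), free(right), robot_in(rmC)}
  through step 2 (go(rmB,rmC)): drop {robot_in(rmC)}, keep {ball_in(b2,rmC), carry(b5,left), free(right)}, require {robot_in(rmB)}
    → {ball_in(b2,rmC), carry(b5,left), free(right), robot_in(rmB)}
  through step 1 (go(rmC,rmB)): drop {robot_in(rmB)}, keep {ball_in(b2,rmC), carry(b5,left), free(right)}, require {robot_in(rmC)}
    → {ball_in(b2,rmC), carry(b5,left), free(right), robot_in(rmC)}

== RESULT ==
["ball_in(b2,rmC)", "carry(b5,left)", "free(right)", "robot_in(rmC)"]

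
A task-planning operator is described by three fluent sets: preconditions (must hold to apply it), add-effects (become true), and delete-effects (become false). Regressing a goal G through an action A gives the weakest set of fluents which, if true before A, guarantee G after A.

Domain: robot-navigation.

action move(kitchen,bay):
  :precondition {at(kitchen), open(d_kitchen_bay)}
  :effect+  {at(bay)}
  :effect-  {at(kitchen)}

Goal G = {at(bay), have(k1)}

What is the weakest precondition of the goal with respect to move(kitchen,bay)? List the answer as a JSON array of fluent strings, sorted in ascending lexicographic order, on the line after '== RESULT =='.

Compute (G \ add) ∪ pre:
  G ∩ del = {}  (empty — regression defined)
  G \ add = {at(bay), have(k1)} \ {at(bay)} = {have(k1)}
  ∪ pre   = {have(k1)} ∪ {at(kitchen), open(d_kitchen_bay)}
          = {at(kitchen), have(k1), open(d_kitchen_bay)}

== RESULT ==
["at(kitchen)", "have(k1)", "open(d_kitchen_bay)"]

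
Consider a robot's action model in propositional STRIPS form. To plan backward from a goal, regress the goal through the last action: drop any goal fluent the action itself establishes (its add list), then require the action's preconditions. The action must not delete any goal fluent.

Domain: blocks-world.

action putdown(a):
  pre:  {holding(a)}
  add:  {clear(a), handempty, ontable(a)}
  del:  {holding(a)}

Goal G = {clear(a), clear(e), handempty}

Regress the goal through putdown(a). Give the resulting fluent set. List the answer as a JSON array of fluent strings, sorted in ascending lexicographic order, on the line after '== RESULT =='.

Compute (G \ add) ∪ pre:
  G ∩ del = {}  (empty — regression defined)
  G \ add = {clear(a), clear(e), handempty} \ {clear(a), handempty, ontable(a)} = {clear(e)}
  ∪ pre   = {clear(e)} ∪ {holding(a)}
          = {clear(e), holding(a)}

== RESULT ==
["clear(e)", "holding(a)"]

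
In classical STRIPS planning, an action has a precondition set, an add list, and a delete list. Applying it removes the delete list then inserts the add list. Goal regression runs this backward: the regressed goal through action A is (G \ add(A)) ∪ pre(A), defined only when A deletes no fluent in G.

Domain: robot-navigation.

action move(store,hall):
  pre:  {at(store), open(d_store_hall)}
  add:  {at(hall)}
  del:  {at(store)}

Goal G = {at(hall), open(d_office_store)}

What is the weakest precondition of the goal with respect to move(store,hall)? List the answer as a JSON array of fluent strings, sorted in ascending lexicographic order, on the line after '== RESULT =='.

Regress:
  G ∩ del = {}  (empty — regression defined)
  G \ add = {at(hall), open(d_office_store)} \ {at(hall)} = {open(d_office_store)}
  ∪ pre   = {open(d_office_store)} ∪ {at(store), open(d_store_hall)}
          = {at(store), open(d_office_store), open(d_store_hall)}

== RESULT ==
["at(store)", "open(d_office_store)", "open(d_store_hall)"]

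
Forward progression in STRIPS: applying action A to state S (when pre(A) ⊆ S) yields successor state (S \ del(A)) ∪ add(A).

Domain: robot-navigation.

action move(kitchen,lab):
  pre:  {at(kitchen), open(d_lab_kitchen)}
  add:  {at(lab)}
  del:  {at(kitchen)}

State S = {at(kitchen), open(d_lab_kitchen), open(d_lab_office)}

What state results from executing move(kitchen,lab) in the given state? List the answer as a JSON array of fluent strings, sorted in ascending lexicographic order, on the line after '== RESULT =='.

Compute (S \ del) ∪ add:
  pre ⊆ S: {at(kitchen), open(d_lab_kitchen)} ⊆ S  — applicable
  S \ del = {open(d_lab_kitchen), open(d_lab_office)}
  ∪ add   = {at(lab), open(d_lab_kitchen), open(d_lab_office)}

== RESULT ==
["at(lab)", "open(d_lab_kitchen)", "open(d_lab_office)"]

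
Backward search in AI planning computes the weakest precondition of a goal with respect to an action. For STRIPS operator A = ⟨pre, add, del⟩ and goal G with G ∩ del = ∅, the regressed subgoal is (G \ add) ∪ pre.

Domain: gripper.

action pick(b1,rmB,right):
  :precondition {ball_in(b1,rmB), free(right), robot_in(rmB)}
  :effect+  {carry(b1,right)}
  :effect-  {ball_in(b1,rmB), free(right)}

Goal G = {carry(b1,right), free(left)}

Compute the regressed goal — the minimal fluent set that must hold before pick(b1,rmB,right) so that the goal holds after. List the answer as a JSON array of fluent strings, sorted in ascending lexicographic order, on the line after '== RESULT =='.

Regress:
  G ∩ del = {}  (empty — regression defined)
  G \ add = {carry(b1,right), free(left)} \ {carry(b1,right)} = {free(left)}
  ∪ pre   = {free(left)} ∪ {ball_in(b1,rmB), free(right), robot_in(rmB)}
          = {ball_in(b1,rmB), free(left), free(right), robot_in(rmB)}

== RESULT ==
["ball_in(b1,rmB)", "free(left)", "free(right)", "robot_in(rmB)"]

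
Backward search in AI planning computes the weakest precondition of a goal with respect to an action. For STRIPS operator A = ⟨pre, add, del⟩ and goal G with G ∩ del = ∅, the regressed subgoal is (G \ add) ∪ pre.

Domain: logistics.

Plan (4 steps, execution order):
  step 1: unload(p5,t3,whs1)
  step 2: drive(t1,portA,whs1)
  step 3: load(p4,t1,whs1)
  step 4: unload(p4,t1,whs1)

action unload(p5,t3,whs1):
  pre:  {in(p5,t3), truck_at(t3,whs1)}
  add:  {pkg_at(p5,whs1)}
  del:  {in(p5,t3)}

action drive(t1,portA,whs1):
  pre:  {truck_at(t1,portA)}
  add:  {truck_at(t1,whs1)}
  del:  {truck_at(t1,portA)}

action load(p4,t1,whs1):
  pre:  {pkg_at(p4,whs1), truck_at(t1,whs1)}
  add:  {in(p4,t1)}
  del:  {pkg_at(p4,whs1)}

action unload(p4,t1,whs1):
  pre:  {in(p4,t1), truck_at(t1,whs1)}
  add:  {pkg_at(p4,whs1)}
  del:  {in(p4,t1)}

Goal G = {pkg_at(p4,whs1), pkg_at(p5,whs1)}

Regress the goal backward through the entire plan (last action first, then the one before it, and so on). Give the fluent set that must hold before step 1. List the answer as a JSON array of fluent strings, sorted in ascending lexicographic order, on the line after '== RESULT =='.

Work backward from the goal:
  through step 4 (unload(p4,t1,whs1)): drop {pkg_at(p4,whs1)}, keep {pkg_at(p5,whs1)}, require {in(p4,t1), truck_at(t1,whs1)}
    → {in(p4,t1), pkg_at(p5,whs1), truck_at(t1,whs1)}
  through step 3 (load(p4,t1,whs1)): drop {in(p4,t1)}, keep {pkg_at(p5,whs1), truck_at(t1,whs1)}, require {pkg_at(p4,whs1), truck_at(t1,whs1)}
    → {pkg_at(p4,whs1), pkg_at(p5,whs1), truck_at(t1,whs1)}
  through step 2 (drive(t1,portA,whs1)): drop {truck_at(t1,whs1)}, keep {pkg_at(p4,whs1), pkg_at(p5,whs1)}, require {truck_at(t1,portA)}
    → {pkg_at(p4,whs1), pkg_at(p5,whs1), truck_at(t1,portA)}
  through step 1 (unload(p5,t3,whs1)): drop {pkg_at(p5,whs1)}, keep {pkg_at(p4,whs1), truck_at(t1,portA)}, require {in(p5,t3), truck_at(t3,whs1)}
    → {in(p5,t3), pkg_at(p4,whs1), truck_at(t1,portA), truck_at(t3,whs1)}

== RESULT ==
["in(p5,t3)", "pkg_at(p4,whs1)", "truck_at(t1,portA)", "truck_at(t3,whs1)"]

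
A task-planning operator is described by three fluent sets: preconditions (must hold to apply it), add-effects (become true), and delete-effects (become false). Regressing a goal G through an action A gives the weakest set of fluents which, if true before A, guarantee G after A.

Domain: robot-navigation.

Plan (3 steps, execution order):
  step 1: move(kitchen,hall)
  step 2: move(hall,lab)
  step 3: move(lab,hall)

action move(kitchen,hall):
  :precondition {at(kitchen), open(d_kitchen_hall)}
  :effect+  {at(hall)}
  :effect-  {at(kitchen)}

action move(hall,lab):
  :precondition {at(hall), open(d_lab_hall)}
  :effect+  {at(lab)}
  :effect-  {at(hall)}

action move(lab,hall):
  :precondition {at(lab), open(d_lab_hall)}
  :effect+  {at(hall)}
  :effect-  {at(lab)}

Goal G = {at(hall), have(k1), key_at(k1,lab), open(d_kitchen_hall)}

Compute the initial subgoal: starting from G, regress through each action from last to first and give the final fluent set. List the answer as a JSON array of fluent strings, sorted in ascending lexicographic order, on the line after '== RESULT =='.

Work backward from the goal:
  through step 3 (move(lab,hall)): drop {at(hall)}, keep {have(k1), key_at(k1,lab), open(d_kitchen_hall)}, require {at(lab), open(d_lab_hall)}
    → {at(lab), have(k1), key_at(k1,lab), open(d_kitchen_hall), open(d_lab_hall)}
  through step 2 (move(hall,lab)): drop {at(lab)}, keep {have(k1), key_at(k1,lab), open(d_kitchen_hall), open(d_lab_hall)}, require {at(hall), open(d_lab_hall)}
    → {at(hall), have(k1), key_at(k1,lab), open(d_kitchen_hall), open(d_lab_hall)}
  through step 1 (move(kitchen,hall)): drop {at(hall)}, keep {have(k1), key_at(k1,lab), open(d_kitchen_hall), open(d_lab_hall)}, require {at(kitchen), open(d_kitchen_hall)}
    → {at(kitchen), have(k1), key_at(k1,lab), open(d_kitchen_hall), open(d_lab_hall)}

== RESULT ==
["at(kitchen)", "have(k1)", "key_at(k1,lab)", "open(d_kitchen_hall)", "open(d_lab_hall)"]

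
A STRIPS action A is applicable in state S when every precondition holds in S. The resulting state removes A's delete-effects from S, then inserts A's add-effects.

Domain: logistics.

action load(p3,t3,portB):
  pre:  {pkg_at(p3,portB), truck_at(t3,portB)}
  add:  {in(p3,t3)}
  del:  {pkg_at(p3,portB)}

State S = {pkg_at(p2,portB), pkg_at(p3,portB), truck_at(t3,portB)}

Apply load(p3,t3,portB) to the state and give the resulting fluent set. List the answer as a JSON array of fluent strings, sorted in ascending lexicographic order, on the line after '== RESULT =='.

Progress:
  pre ⊆ S: {pkg_at(p3,portB), truck_at(t3,portB)} ⊆ S  — applicable
  S \ del = {pkg_at(p2,portB), truck_at(t3,portB)}
  ∪ add   = {in(p3,t3), pkg_at(p2,portB), truck_at(t3,portB)}

== RESULT ==
["in(p3,t3)", "pkg_at(p2,portB)", "truck_at(t3,portB)"]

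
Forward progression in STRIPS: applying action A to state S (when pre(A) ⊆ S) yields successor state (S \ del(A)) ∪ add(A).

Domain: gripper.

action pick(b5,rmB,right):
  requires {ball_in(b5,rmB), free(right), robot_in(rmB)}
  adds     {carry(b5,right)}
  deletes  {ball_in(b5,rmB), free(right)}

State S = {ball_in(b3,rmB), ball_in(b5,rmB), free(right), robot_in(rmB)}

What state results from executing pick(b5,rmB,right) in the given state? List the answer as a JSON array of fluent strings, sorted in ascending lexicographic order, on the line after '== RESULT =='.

Progress:
  pre ⊆ S: {ball_in(b5,rmB), free(right), robot_in(rmB)} ⊆ S  — applicable
  S \ del = {ball_in(b3,rmB), robot_in(rmB)}
  ∪ add   = {ball_in(b3,rmB), carry(b5,right), robot_in(rmB)}

== RESULT ==
["ball_in(b3,rmB)", "carry(b5,right)", "robot_in(rmB)"]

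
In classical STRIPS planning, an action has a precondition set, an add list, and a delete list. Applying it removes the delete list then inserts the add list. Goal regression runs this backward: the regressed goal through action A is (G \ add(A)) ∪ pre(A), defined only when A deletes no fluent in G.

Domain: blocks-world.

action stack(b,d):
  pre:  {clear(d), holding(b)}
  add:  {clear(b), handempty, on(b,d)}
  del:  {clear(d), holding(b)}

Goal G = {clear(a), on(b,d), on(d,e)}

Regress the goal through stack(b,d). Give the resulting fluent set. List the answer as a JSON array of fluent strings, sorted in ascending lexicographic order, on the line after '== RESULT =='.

Regress:
  G ∩ del = {}  (empty — regression defined)
  G \ add = {clear(a), on(b,d), on(d,e)} \ {clear(b), handempty, on(b,d)} = {clear(a), on(d,e)}
  ∪ pre   = {clear(a), on(d,e)} ∪ {clear(d), holding(b)}
          = {clear(a), clear(d), holding(b), on(d,e)}

== RESULT ==
["clear(a)", "clear(d)", "holding(b)", "on(d,e)"]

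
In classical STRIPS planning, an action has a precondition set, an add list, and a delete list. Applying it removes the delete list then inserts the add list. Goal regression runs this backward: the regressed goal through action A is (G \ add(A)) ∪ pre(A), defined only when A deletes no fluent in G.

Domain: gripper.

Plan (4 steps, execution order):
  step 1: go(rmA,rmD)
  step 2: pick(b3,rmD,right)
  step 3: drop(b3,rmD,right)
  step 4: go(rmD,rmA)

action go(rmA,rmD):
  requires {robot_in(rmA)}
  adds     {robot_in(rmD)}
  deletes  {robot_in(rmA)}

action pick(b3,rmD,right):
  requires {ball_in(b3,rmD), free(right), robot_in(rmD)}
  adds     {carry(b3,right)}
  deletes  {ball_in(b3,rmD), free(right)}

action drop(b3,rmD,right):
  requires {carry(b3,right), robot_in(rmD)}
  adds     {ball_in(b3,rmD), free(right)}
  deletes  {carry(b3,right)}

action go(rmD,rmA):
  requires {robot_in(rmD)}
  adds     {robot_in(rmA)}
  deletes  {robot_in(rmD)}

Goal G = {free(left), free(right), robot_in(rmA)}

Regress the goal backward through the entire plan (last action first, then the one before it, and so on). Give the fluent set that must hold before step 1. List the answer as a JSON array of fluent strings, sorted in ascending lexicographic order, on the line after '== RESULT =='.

Work backward from the goal:
  through step 4 (go(rmD,rmA)): drop {robot_in(rmA)}, keep {free(left), free(right)}, require {robot_in(rmD)}
    → {free(left), free(right), robot_in(rmD)}
  through step 3 (drop(b3,rmD,right)): drop {free(right)}, keep {free(left), robot_in(rmD)}, require {carry(b3,right), robot_in(rmD)}
    → {carry(b3,right), free(left), robot_in(rmD)}
  through step 2 (pick(b3,rmD,right)): drop {carry(b3,right)}, keep {free(left), robot_in(rmD)}, require {ball_in(b3,rmD), free(right), robot_in(rmD)}
    → {ball_in(b3,rmD), free(left), free(right), robot_in(rmD)}
  through step 1 (go(rmA,rmD)): drop {robot_in(rmD)}, keep {ball_in(b3,rmD), free(left), free(right)}, require {robot_in(rmA)}
    → {ball_in(b3,rmD), free(left), free(right), robot_in(rmA)}

== RESULT ==
["ball_in(b3,rmD)", "free(left)", "free(right)", "robot_in(rmA)"]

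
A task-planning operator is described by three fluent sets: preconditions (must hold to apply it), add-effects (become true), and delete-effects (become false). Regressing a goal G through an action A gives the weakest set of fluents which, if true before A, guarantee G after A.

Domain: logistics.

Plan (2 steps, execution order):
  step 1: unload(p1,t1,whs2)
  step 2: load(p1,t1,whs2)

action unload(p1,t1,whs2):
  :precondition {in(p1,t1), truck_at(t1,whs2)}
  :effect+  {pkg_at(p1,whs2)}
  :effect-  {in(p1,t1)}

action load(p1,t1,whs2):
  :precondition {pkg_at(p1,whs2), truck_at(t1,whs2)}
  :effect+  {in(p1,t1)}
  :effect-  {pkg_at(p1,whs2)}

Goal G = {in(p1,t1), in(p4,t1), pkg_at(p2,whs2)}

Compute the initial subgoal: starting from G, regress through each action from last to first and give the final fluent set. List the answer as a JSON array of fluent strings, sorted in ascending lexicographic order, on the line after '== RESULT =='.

Work backward from the goal:
  through step 2 (load(p1,t1,whs2)): drop {in(p1,t1)}, keep {in(p4,t1), pkg_at(p2,whs2)}, require {pkg_at(p1,whs2), truck_at(t1,whs2)}
    → {in(p4,t1), pkg_at(p1,whs2), pkg_at(p2,whs2), truck_at(t1,whs2)}
  through step 1 (unload(p1,t1,whs2)): drop {pkg_at(p1,whs2)}, keep {in(p4,t1), pkg_at(p2,whs2), truck_at(t1,whs2)}, require {in(p1,t1), truck_at(t1,whs2)}
    → {in(p1,t1), in(p4,t1), pkg_at(p2,whs2), truck_at(t1,whs2)}

== RESULT ==
["in(p1,t1)", "in(p4,t1)", "pkg_at(p2,whs2)", "truck_at(t1,whs2)"]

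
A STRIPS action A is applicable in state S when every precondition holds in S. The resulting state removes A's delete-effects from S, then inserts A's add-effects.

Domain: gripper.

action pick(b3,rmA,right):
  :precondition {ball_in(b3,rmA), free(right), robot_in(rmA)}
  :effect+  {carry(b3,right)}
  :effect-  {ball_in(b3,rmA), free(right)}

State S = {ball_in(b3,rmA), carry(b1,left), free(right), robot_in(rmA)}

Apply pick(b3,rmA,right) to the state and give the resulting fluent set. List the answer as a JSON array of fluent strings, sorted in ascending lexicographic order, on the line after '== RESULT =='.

Compute (S \ del) ∪ add:
  pre ⊆ S: {ball_in(b3,rmA), free(right), robot_in(rmA)} ⊆ S  — applicable
  S \ del = {carry(b1,left), robot_in(rmA)}
  ∪ add   = {carry(b1,left), carry(b3,right), robot_in(rmA)}

== RESULT ==
["carry(b1,left)", "carry(b3,right)", "robot_in(rmA)"]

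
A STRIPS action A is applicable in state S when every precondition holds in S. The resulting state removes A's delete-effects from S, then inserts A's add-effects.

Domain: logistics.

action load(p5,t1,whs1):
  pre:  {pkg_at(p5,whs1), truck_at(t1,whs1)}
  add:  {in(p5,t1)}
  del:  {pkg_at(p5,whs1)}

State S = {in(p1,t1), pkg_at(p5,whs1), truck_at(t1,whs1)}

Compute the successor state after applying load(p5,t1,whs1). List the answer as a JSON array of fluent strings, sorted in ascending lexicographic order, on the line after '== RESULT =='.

Compute (S \ del) ∪ add:
  pre ⊆ S: {pkg_at(p5,whs1), truck_at(t1,whs1)} ⊆ S  — applicable
  S \ del = {in(p1,t1), truck_at(t1,whs1)}
  ∪ add   = {in(p1,t1), in(p5,t1), truck_at(t1,whs1)}

== RESULT ==
["in(p1,t1)", "in(p5,t1)", "truck_at(t1,whs1)"]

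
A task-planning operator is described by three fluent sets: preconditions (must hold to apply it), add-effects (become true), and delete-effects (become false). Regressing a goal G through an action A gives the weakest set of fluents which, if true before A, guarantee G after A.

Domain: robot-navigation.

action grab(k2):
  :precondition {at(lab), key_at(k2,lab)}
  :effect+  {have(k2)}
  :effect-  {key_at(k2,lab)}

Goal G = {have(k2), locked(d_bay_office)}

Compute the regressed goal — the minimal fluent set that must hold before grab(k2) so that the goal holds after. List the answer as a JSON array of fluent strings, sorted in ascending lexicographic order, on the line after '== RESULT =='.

Regress:
  G ∩ del = {}  (empty — regression defined)
  G \ add = {have(k2), locked(d_bay_office)} \ {have(k2)} = {locked(d_bay_office)}
  ∪ pre   = {locked(d_bay_office)} ∪ {at(lab), key_at(k2,lab)}
          = {at(lab), key_at(k2,lab), locked(d_bay_office)}

== RESULT ==
["at(lab)", "key_at(k2,lab)", "locked(d_bay_office)"]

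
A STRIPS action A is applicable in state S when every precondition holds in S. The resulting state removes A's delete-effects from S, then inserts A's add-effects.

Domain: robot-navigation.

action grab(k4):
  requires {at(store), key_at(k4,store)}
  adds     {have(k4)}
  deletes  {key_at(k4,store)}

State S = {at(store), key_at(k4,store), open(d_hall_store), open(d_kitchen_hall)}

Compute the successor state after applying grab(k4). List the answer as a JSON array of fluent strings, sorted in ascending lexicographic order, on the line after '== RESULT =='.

Progress:
  pre ⊆ S: {at(store), key_at(k4,store)} ⊆ S  — applicable
  S \ del = {at(store), open(d_hall_store), open(d_kitchen_hall)}
  ∪ add   = {at(store), have(k4), open(d_hall_store), open(d_kitchen_hall)}

== RESULT ==
["at(store)", "have(k4)", "open(d_hall_store)", "open(d_kitchen_hall)"]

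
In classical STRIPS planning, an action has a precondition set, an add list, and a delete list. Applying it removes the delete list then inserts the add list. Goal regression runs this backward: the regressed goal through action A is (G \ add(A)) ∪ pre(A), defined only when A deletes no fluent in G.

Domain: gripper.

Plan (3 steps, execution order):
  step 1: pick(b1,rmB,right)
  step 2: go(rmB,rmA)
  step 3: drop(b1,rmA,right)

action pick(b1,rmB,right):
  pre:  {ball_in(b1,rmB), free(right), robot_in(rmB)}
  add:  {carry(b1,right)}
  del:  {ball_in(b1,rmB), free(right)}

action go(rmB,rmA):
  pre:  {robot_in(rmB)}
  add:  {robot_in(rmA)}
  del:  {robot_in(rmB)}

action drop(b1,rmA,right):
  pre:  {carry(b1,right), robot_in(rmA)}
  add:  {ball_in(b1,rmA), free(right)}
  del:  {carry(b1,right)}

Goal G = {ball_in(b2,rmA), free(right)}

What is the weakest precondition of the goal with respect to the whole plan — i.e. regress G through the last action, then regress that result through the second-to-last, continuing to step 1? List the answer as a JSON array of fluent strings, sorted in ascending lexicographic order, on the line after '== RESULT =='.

Work backward from the goal:
  through step 3 (drop(b1,rmA,right)): drop {free(right)}, keep {ball_in(b2,rmA)}, require {carry(b1,right), robot_in(rmA)}
    → {ball_in(b2,rmA), carry(b1,right), robot_in(rmA)}
  through step 2 (go(rmB,rmA)): drop {robot_in(rmA)}, keep {ball_in(b2,rmA), carry(b1,right)}, require {robot_in(rmB)}
    → {ball_in(b2,rmA), carry(b1,right), robot_in(rmB)}
  through step 1 (pick(b1,rmB,right)): drop {carry(b1,right)}, keep {ball_in(b2,rmA), robot_in(rmB)}, require {ball_in(b1,rmB), free(right), robot_in(rmB)}
    → {ball_in(b1,rmB), ball_in(b2,rmA), free(right), robot_in(rmB)}

== RESULT ==
["ball_in(b1,rmB)", "ball_in(b2,rmA)", "free(right)", "robot_in(rmB)"]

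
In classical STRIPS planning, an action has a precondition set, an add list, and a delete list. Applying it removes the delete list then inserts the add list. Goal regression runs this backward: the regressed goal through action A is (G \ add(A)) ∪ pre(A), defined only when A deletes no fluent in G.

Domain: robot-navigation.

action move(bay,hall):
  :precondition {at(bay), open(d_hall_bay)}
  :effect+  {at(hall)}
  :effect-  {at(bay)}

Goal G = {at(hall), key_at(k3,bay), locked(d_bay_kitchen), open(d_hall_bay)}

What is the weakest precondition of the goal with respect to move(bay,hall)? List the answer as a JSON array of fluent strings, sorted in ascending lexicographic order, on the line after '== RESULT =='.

Regress:
  G ∩ del = {}  (empty — regression defined)
  G \ add = {at(hall), key_at(k3,bay), locked(d_bay_kitchen), open(d_hall_bay)} \ {at(hall)} = {key_at(k3,bay), locked(d_bay_kitchen), open(d_hall_bay)}
  ∪ pre   = {key_at(k3,bay), locked(d_bay_kitchen), open(d_hall_bay)} ∪ {at(bay), open(d_hall_bay)}
          = {at(bay), key_at(k3,bay), locked(d_bay_kitchen), open(d_hall_bay)}

== RESULT ==
["at(bay)", "key_at(k3,bay)", "locked(d_bay_kitchen)", "open(d_hall_bay)"]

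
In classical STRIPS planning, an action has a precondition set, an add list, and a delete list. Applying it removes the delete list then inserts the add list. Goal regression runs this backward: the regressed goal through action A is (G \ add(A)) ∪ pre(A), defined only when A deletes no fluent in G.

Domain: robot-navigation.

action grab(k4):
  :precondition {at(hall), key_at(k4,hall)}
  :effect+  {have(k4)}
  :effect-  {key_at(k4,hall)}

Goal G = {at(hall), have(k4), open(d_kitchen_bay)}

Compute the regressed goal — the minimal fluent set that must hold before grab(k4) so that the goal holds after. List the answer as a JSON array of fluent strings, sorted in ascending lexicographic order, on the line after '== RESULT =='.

Regress:
  G ∩ del = {}  (empty — regression defined)
  G \ add = {at(hall), have(k4), open(d_kitchen_bay)} \ {have(k4)} = {at(hall), open(d_kitchen_bay)}
  ∪ pre   = {at(hall), open(d_kitchen_bay)} ∪ {at(hall), key_at(k4,hall)}
          = {at(hall), key_at(k4,hall), open(d_kitchen_bay)}

== RESULT ==
["at(hall)", "key_at(k4,hall)", "open(d_kitchen_bay)"]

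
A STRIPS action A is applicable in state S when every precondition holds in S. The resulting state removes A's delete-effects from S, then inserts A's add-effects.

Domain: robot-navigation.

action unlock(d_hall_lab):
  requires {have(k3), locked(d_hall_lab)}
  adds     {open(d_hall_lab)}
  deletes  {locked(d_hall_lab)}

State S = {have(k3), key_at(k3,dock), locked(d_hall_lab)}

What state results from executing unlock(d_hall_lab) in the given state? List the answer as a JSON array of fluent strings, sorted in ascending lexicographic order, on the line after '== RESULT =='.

Progress:
  pre ⊆ S: {have(k3), locked(d_hall_lab)} ⊆ S  — applicable
  S \ del = {have(k3), key_at(k3,dock)}
  ∪ add   = {have(k3), key_at(k3,dock), open(d_hall_lab)}

== RESULT ==
["have(k3)", "key_at(k3,dock)", "open(d_hall_lab)"]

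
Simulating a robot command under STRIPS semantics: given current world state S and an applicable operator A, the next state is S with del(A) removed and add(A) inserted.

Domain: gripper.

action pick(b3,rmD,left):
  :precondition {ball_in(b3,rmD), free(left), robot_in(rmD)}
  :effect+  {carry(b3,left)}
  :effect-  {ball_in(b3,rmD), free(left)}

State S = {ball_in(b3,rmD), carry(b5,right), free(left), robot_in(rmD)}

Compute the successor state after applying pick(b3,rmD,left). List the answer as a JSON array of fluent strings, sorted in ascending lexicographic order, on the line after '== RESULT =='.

Progress:
  pre ⊆ S: {ball_in(b3,rmD), free(left), robot_in(rmD)} ⊆ S  — applicable
  S \ del = {carry(b5,right), robot_in(rmD)}
  ∪ add   = {carry(b3,left), carry(b5,right), robot_in(rmD)}

== RESULT ==
["carry(b3,left)", "carry(b5,right)", "robot_in(rmD)"]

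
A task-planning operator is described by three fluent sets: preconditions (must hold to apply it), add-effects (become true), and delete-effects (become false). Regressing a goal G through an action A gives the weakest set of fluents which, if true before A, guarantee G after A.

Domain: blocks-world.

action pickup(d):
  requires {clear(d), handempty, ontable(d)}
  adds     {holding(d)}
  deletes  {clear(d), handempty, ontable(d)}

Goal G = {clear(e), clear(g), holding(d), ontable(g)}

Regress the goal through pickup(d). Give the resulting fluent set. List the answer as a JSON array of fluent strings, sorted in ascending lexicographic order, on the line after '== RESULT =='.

Regress:
  G ∩ del = {}  (empty — regression defined)
  G \ add = {clear(e), clear(g), holding(d), ontable(g)} \ {holding(d)} = {clear(e), clear(g), ontable(g)}
  ∪ pre   = {clear(e), clear(g), ontable(g)} ∪ {clear(d), handempty, ontable(d)}
          = {clear(d), clear(e), clear(g), handempty, ontable(d), ontable(g)}

== RESULT ==
["clear(d)", "clear(e)", "clear(g)", "handempty", "ontable(d)", "ontable(g)"]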